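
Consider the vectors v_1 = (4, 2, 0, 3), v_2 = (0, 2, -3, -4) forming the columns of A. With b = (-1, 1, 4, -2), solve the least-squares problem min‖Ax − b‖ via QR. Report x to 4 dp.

q_1 = v_1/‖v_1‖ = (4, 2, 0, 3)/5.3852 = (0.7428, 0.3714, 0.0000, 0.5571).
r_{12} = q_1·v_2 = -1.4856.
u_2 = v_2 + 1.4856·q_1 = (1.1034, 2.5517, -3.0000, -3.1724).
‖u_2‖ = 5.1762, so q_2 = (0.2132, 0.4930, -0.5796, -0.6129).
Qᵀb = (-1.4856, -0.8127).
Back-substitute: x_2 = -0.8127/5.1762 = -0.1570.
x_1 = (-1.4856 + 1.4856·(-0.1570))/5.3852 = -0.3192.

x = (-0.3192, -0.1570)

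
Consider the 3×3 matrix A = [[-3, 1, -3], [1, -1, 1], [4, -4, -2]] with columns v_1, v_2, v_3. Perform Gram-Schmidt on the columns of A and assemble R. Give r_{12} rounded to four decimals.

q_1 = v_1/‖v_1‖ = (-3, 1, 4)/5.0990 = (-0.5883, 0.1961, 0.7845).
r_{12} = q_1·v_2 = -3.9223.

r_{12} = -3.9223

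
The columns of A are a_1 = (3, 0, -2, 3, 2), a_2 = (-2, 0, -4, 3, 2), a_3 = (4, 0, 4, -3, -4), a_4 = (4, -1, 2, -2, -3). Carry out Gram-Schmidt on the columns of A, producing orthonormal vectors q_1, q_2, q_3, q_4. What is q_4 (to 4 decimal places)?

q_1 = a_1/‖a_1‖ = (3, 0, -2, 3, 2)/5.0990 = (0.5883, 0.0000, -0.3922, 0.5883, 0.3922).
r_{12} = q_1·a_2 = 2.9417.
u_2 = a_2 − 2.9417·q_1 = (-3.7308, 0.0000, -2.8462, 1.2692, 0.8462).
‖u_2‖ = 4.9342, so q_2 = (-0.7561, 0.0000, -0.5768, 0.2572, 0.1715).
r_{13} = q_1·a_3 = -2.5495; r_{23} = q_2·a_3 = -6.7894.
u_3 = a_3 + 2.5495·q_1 + 6.7894·q_2 = (0.3665, 0.0000, -0.9163, 0.2464, -1.8357).
‖u_3‖ = 2.0987, so q_3 = (0.1746, 0.0000, -0.4366, 0.1174, -0.8747).
r_{14} = q_1·a_4 = -0.7845; r_{24} = q_2·a_4 = -5.2070; r_{34} = q_3·a_4 = 2.2146.
u_4 = a_4 + 0.7845·q_1 + 5.2070·q_2 − 2.2146·q_3 = (0.1377, -1.0000, -0.3443, -0.4591, 0.1377).
‖u_4‖ = 1.1693, so q_4 = (0.1178, -0.8552, -0.2945, -0.3926, 0.1178).

q_4 = (0.1178, -0.8552, -0.2945, -0.3926, 0.1178)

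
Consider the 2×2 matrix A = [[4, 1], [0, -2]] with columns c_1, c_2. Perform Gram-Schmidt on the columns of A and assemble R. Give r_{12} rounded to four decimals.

c_1 = (4, 0); ‖c_1‖ = 4.0000, so q_1 = (1.0000, 0.0000).
r_{12} = q_1·c_2 = 1.0000.

r_{12} = 1.0000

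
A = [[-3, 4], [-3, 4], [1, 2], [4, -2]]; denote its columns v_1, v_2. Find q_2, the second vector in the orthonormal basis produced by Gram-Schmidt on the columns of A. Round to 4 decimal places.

q_2 = (0.3780, 0.3780, 0.7559, 0.3780)

v_1 = (-3, -3, 1, 4); ‖v_1‖ = 5.9161, so q_1 = (-0.5071, -0.5071, 0.1690, 0.6761).
q_1·v_2 = (-0.5071)·4 + (-0.5071)·4 + 0.1690·2 + 0.6761·(-2) = -5.0709.
u_2 = v_2 + 5.0709·q_1 = (1.4286, 1.4286, 2.8571, 1.4286).
‖u_2‖ = 3.7796, so q_2 = (0.3780, 0.3780, 0.7559, 0.3780).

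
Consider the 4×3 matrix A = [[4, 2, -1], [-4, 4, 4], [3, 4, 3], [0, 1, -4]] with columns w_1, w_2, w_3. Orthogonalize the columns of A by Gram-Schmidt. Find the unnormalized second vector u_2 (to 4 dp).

w_1 = (4, -4, 3, 0); ‖w_1‖ = 6.4031, so q_1 = (0.6247, -0.6247, 0.4685, 0.0000).
q_1·w_2 = 0.6247·2 + (-0.6247)·4 + 0.4685·4 + 0.0000·1 = 0.6247.
u_2 = w_2 − 0.6247·q_1 = (1.6098, 4.3902, 3.7073, 1.0000).

u_2 = (1.6098, 4.3902, 3.7073, 1.0000)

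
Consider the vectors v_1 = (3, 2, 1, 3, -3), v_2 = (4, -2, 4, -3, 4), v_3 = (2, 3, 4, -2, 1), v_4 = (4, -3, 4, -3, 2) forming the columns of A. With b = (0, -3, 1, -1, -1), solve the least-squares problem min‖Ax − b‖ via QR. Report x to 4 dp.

x = (-0.2239, -1.1265, -0.1143, 1.4345)

v_1 = (3, 2, 1, 3, -3); ‖v_1‖ = 5.6569, so e_1 = (0.5303, 0.3536, 0.1768, 0.5303, -0.5303).
e_1·v_2 = 0.5303·4 + 0.3536·(-2) + 0.1768·4 + 0.5303·(-3) + (-0.5303)·4 = -1.5910.
u_2 = v_2 + 1.5910·e_1 = (4.8438, -1.4375, 4.2812, -2.1562, 3.1562).
‖u_2‖ = 7.6465, so e_2 = (0.6335, -0.1880, 0.5599, -0.2820, 0.4128).
e_1·v_3 = 0.5303·2 + 0.3536·3 + 0.1768·4 + 0.5303·(-2) + (-0.5303)·1 = 1.2374; e_2·v_3 = 0.6335·2 + (-0.1880)·3 + 0.5599·4 + (-0.2820)·(-2) + 0.4128·1 = 3.9193.
u_3 = v_3 − 1.2374·e_1 − 3.9193·e_2 = (-1.1390, 3.2993, 1.5869, -1.5510, 0.0385).
‖u_3‖ = 4.1362, so e_3 = (-0.2754, 0.7977, 0.3837, -0.3750, 0.0093).
e_1·v_4 = 0.5303·4 + 0.3536·(-3) + 0.1768·4 + 0.5303·(-3) + (-0.5303)·2 = -0.8839; e_2·v_4 = 0.6335·4 + (-0.1880)·(-3) + 0.5599·4 + (-0.2820)·(-3) + 0.4128·2 = 7.0089; e_3·v_4 = (-0.2754)·4 + 0.7977·(-3) + 0.3837·4 + (-0.3750)·(-3) + 0.0093·2 = -0.8163.
u_4 = v_4 + 0.8839·e_1 − 7.0089·e_2 + 0.8163·e_3 = (-0.1959, -0.7187, 0.5451, -0.8609, -1.3542).
‖u_4‖ = 1.8513, so e_4 = (-0.1058, -0.3882, 0.2945, -0.4650, -0.7315).
Qᵀb = (-0.8839, 0.9931, -1.6437, 2.6557).
Back-substitute: x_4 = 2.6557/1.8513 = 1.4345.
x_3 = (-1.6437 + 0.8163·1.4345)/4.1362 = -0.1143.
x_2 = (0.9931 − 3.9193·(-0.1143) − 7.0089·1.4345)/7.6465 = -1.1265.
x_1 = (-0.8839 + 1.5910·(-1.1265) − 1.2374·(-0.1143) + 0.8839·1.4345)/5.6569 = -0.2239.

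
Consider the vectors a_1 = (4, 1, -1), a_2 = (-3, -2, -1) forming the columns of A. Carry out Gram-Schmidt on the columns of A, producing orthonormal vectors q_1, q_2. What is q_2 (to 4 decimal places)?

q_2 = (-0.0517, -0.5950, -0.8020)

a_1 = (4, 1, -1); ‖a_1‖ = 4.2426, so q_1 = (0.9428, 0.2357, -0.2357).
q_1·a_2 = 0.9428·(-3) + 0.2357·(-2) + (-0.2357)·(-1) = -3.0641.
u_2 = a_2 + 3.0641·q_1 = (-0.1111, -1.2778, -1.7222).
‖u_2‖ = 2.1473, so q_2 = (-0.0517, -0.5950, -0.8020).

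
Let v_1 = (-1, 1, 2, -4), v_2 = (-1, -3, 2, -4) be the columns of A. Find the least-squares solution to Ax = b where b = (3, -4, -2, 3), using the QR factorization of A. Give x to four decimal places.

e_1 = v_1/‖v_1‖ = (-1, 1, 2, -4)/4.6904 = (-0.2132, 0.2132, 0.4264, -0.8528).
r_{12} = e_1·v_2 = 3.8376.
u_2 = v_2 − 3.8376·e_1 = (-0.1818, -3.8182, 0.3636, -0.7273).
‖u_2‖ = 3.9080, so e_2 = (-0.0465, -0.9770, 0.0930, -0.1861).
Qᵀb = (-4.9036, 3.0241).
Back-substitute: x_2 = 3.0241/3.9080 = 0.7738.
x_1 = (-4.9036 − 3.8376·0.7738)/4.6904 = -1.6786.

x = (-1.6786, 0.7738)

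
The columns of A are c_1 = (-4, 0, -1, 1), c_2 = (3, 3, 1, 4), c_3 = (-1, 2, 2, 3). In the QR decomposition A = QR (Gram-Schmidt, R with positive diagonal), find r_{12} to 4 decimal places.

c_1 = (-4, 0, -1, 1); ‖c_1‖ = 4.2426, so q_1 = (-0.9428, 0.0000, -0.2357, 0.2357).
r_{12} = q_1·c_2 = -2.1213.

r_{12} = -2.1213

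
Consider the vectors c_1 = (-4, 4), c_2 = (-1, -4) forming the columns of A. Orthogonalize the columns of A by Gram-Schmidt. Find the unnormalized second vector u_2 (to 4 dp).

c_1 = (-4, 4); ‖c_1‖ = 5.6569, so q_1 = (-0.7071, 0.7071).
q_1·c_2 = (-0.7071)·(-1) + 0.7071·(-4) = -2.1213.
u_2 = c_2 + 2.1213·q_1 = (-2.5000, -2.5000).

u_2 = (-2.5000, -2.5000)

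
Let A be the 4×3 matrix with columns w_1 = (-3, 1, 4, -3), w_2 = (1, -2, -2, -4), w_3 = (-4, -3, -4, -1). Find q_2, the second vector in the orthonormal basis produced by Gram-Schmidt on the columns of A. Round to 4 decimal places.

q_2 = (0.1830, -0.3945, -0.3774, -0.8176)

w_1 = (-3, 1, 4, -3); ‖w_1‖ = 5.9161, so q_1 = (-0.5071, 0.1690, 0.6761, -0.5071).
q_1·w_2 = (-0.5071)·1 + 0.1690·(-2) + 0.6761·(-2) + (-0.5071)·(-4) = -0.1690.
u_2 = w_2 + 0.1690·q_1 = (0.9143, -1.9714, -1.8857, -4.0857).
‖u_2‖ = 4.9971, so q_2 = (0.1830, -0.3945, -0.3774, -0.8176).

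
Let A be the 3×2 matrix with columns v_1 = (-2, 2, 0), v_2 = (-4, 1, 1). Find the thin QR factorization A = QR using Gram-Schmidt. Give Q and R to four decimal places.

Q = [[-0.7071, -0.6396], [0.7071, -0.6396], [0.0000, 0.4264]], R = [[2.8284, 3.5355], [0.0000, 2.3452]]

v_1 = (-2, 2, 0); ‖v_1‖ = 2.8284, so e_1 = (-0.7071, 0.7071, 0.0000).
e_1·v_2 = (-0.7071)·(-4) + 0.7071·1 + 0.0000·1 = 3.5355.
u_2 = v_2 − 3.5355·e_1 = (-1.5000, -1.5000, 1.0000).
‖u_2‖ = 2.3452, so e_2 = (-0.6396, -0.6396, 0.4264).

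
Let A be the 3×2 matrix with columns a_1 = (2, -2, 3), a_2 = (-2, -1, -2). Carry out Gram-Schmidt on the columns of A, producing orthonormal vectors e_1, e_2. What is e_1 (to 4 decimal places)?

e_1 = a_1/‖a_1‖ = (2, -2, 3)/4.1231 = (0.4851, -0.4851, 0.7276).

e_1 = (0.4851, -0.4851, 0.7276)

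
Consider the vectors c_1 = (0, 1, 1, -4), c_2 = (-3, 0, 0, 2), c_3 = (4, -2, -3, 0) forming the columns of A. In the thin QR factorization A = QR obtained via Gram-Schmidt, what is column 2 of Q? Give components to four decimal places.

q_1 = c_1/‖c_1‖ = (0, 1, 1, -4)/4.2426 = (0.0000, 0.2357, 0.2357, -0.9428).
r_{12} = q_1·c_2 = -1.8856.
u_2 = c_2 + 1.8856·q_1 = (-3.0000, 0.4444, 0.4444, 0.2222).
‖u_2‖ = 3.0732, so q_2 = (-0.9762, 0.1446, 0.1446, 0.0723).

q_2 = (-0.9762, 0.1446, 0.1446, 0.0723)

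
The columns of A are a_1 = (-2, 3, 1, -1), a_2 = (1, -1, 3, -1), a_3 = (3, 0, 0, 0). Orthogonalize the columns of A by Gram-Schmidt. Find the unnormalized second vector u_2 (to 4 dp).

u_2 = (0.8667, -0.8000, 3.0667, -1.0667)

a_1 = (-2, 3, 1, -1); ‖a_1‖ = 3.8730, so e_1 = (-0.5164, 0.7746, 0.2582, -0.2582).
e_1·a_2 = (-0.5164)·1 + 0.7746·(-1) + 0.2582·3 + (-0.2582)·(-1) = -0.2582.
u_2 = a_2 + 0.2582·e_1 = (0.8667, -0.8000, 3.0667, -1.0667).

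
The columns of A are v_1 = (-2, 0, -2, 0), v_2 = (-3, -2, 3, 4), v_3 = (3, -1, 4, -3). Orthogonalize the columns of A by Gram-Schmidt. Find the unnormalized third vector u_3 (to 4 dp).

u_3 = (-1.0526, -1.3684, 1.0526, -2.2632)

v_1 = (-2, 0, -2, 0); ‖v_1‖ = 2.8284, so q_1 = (-0.7071, 0.0000, -0.7071, 0.0000).
q_1·v_2 = (-0.7071)·(-3) + 0.0000·(-2) + (-0.7071)·3 + 0.0000·4 = 0.0000.
u_2 = v_2 + 0.0000·q_1 = (-3.0000, -2.0000, 3.0000, 4.0000).
‖u_2‖ = 6.1644, so q_2 = (-0.4867, -0.3244, 0.4867, 0.6489).
q_1·v_3 = (-0.7071)·3 + 0.0000·(-1) + (-0.7071)·4 + 0.0000·(-3) = -4.9497; q_2·v_3 = (-0.4867)·3 + (-0.3244)·(-1) + 0.4867·4 + 0.6489·(-3) = -1.1355.
u_3 = v_3 + 4.9497·q_1 + 1.1355·q_2 = (-1.0526, -1.3684, 1.0526, -2.2632).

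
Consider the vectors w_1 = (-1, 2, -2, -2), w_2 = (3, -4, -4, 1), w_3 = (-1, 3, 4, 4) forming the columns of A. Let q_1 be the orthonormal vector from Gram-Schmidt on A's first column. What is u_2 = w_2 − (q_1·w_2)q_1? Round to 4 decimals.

w_1 = (-1, 2, -2, -2); ‖w_1‖ = 3.6056, so q_1 = (-0.2774, 0.5547, -0.5547, -0.5547).
q_1·w_2 = (-0.2774)·3 + 0.5547·(-4) + (-0.5547)·(-4) + (-0.5547)·1 = -1.3868.
u_2 = w_2 + 1.3868·q_1 = (2.6154, -3.2308, -4.7692, 0.2308).

u_2 = (2.6154, -3.2308, -4.7692, 0.2308)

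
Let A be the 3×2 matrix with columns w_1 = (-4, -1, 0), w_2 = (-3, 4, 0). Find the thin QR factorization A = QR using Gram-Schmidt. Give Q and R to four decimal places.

w_1 = (-4, -1, 0); ‖w_1‖ = 4.1231, so e_1 = (-0.9701, -0.2425, 0.0000).
e_1·w_2 = (-0.9701)·(-3) + (-0.2425)·4 + 0.0000·0 = 1.9403.
u_2 = w_2 − 1.9403·e_1 = (-1.1176, 4.4706, 0.0000).
‖u_2‖ = 4.6082, so e_2 = (-0.2425, 0.9701, 0.0000).

Q = [[-0.9701, -0.2425], [-0.2425, 0.9701], [0.0000, 0.0000]], R = [[4.1231, 1.9403], [0.0000, 4.6082]]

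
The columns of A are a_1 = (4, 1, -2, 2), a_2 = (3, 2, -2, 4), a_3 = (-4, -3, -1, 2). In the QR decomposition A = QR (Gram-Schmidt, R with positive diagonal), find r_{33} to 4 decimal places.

e_1 = a_1/‖a_1‖ = (4, 1, -2, 2)/5.0000 = (0.8000, 0.2000, -0.4000, 0.4000).
r_{12} = e_1·a_2 = 5.2000.
u_2 = a_2 − 5.2000·e_1 = (-1.1600, 0.9600, 0.0800, 1.9200).
‖u_2‖ = 2.4413, so e_2 = (-0.4752, 0.3932, 0.0328, 0.7865).
r_{13} = e_1·a_3 = -2.6000; r_{23} = e_2·a_3 = 2.2611.
u_3 = a_3 + 2.6000·e_1 − 2.2611·e_2 = (-0.8456, -3.3691, -2.1141, 1.2617).
r_{33} = ‖u_3‖ = 4.2576.

r_{33} = 4.2576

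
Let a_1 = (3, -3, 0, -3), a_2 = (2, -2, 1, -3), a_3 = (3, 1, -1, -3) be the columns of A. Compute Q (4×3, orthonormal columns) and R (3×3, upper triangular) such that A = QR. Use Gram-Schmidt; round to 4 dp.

Q = [[0.5774, -0.2582, 0.4111], [-0.5774, 0.2582, 0.7634], [0.0000, 0.7746, -0.3523], [-0.5774, -0.5164, -0.3523]], R = [[5.1962, 4.0415, 2.8868], [0.0000, 1.2910, 0.2582], [0.0000, 0.0000, 3.4059]]

a_1 = (3, -3, 0, -3); ‖a_1‖ = 5.1962, so e_1 = (0.5774, -0.5774, 0.0000, -0.5774).
e_1·a_2 = 0.5774·2 + (-0.5774)·(-2) + 0.0000·1 + (-0.5774)·(-3) = 4.0415.
u_2 = a_2 − 4.0415·e_1 = (-0.3333, 0.3333, 1.0000, -0.6667).
‖u_2‖ = 1.2910, so e_2 = (-0.2582, 0.2582, 0.7746, -0.5164).
e_1·a_3 = 0.5774·3 + (-0.5774)·1 + 0.0000·(-1) + (-0.5774)·(-3) = 2.8868; e_2·a_3 = (-0.2582)·3 + 0.2582·1 + 0.7746·(-1) + (-0.5164)·(-3) = 0.2582.
u_3 = a_3 − 2.8868·e_1 − 0.2582·e_2 = (1.4000, 2.6000, -1.2000, -1.2000).
‖u_3‖ = 3.4059, so e_3 = (0.4111, 0.7634, -0.3523, -0.3523).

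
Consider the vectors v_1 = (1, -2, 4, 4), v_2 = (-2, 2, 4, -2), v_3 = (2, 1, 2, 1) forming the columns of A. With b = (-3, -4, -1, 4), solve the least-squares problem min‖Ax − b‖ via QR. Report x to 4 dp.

x = (1.1413, -0.2880, -2.0543)

v_1 = (1, -2, 4, 4); ‖v_1‖ = 6.0828, so e_1 = (0.1644, -0.3288, 0.6576, 0.6576).
e_1·v_2 = 0.1644·(-2) + (-0.3288)·2 + 0.6576·4 + 0.6576·(-2) = 0.3288.
u_2 = v_2 − 0.3288·e_1 = (-2.0541, 2.1081, 3.7838, -2.2162).
‖u_2‖ = 5.2813, so e_2 = (-0.3889, 0.3992, 0.7165, -0.4196).
e_1·v_3 = 0.1644·2 + (-0.3288)·1 + 0.6576·2 + 0.6576·1 = 1.9728; e_2·v_3 = (-0.3889)·2 + 0.3992·1 + 0.7165·2 + (-0.4196)·1 = 0.6346.
u_3 = v_3 − 1.9728·e_1 − 0.6346·e_2 = (1.9225, 1.3953, 0.2481, -0.0310).
‖u_3‖ = 2.3886, so e_3 = (0.8049, 0.5842, 0.1039, -0.0130).
Qᵀb = (2.7948, -2.8249, -4.9070).
Back-substitute: x_3 = -4.9070/2.3886 = -2.0543.
x_2 = (-2.8249 − 0.6346·(-2.0543))/5.2813 = -0.2880.
x_1 = (2.7948 − 0.3288·(-0.2880) − 1.9728·(-2.0543))/6.0828 = 1.1413.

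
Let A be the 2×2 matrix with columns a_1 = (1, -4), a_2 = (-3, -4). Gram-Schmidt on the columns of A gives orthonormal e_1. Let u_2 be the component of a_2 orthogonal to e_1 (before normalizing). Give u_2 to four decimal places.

u_2 = (-3.7647, -0.9412)

a_1 = (1, -4); ‖a_1‖ = 4.1231, so e_1 = (0.2425, -0.9701).
e_1·a_2 = 0.2425·(-3) + (-0.9701)·(-4) = 3.1530.
u_2 = a_2 − 3.1530·e_1 = (-3.7647, -0.9412).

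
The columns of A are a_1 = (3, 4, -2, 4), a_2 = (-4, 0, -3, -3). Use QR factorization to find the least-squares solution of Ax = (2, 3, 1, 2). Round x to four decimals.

a_1 = (3, 4, -2, 4); ‖a_1‖ = 6.7082, so e_1 = (0.4472, 0.5963, -0.2981, 0.5963).
e_1·a_2 = 0.4472·(-4) + 0.5963·0 + (-0.2981)·(-3) + 0.5963·(-3) = -2.6833.
u_2 = a_2 + 2.6833·e_1 = (-2.8000, 1.6000, -3.8000, -1.4000).
‖u_2‖ = 5.1769, so e_2 = (-0.5409, 0.3091, -0.7340, -0.2704).
Qᵀb = (3.5777, -1.4294).
Back-substitute: x_2 = -1.4294/5.1769 = -0.2761.
x_1 = (3.5777 + 2.6833·(-0.2761))/6.7082 = 0.4229.

x = (0.4229, -0.2761)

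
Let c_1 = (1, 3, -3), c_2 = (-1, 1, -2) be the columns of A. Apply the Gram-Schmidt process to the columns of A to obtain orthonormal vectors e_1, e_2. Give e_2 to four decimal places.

e_2 = (-0.8760, -0.1622, -0.4542)

c_1 = (1, 3, -3); ‖c_1‖ = 4.3589, so e_1 = (0.2294, 0.6882, -0.6882).
e_1·c_2 = 0.2294·(-1) + 0.6882·1 + (-0.6882)·(-2) = 1.8353.
u_2 = c_2 − 1.8353·e_1 = (-1.4211, -0.2632, -0.7368).
‖u_2‖ = 1.6222, so e_2 = (-0.8760, -0.1622, -0.4542).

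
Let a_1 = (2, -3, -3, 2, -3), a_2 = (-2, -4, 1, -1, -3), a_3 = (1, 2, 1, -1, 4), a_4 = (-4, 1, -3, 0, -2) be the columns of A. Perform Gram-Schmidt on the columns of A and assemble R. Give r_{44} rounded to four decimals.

r_{44} = 3.7144

q_1 = a_1/‖a_1‖ = (2, -3, -3, 2, -3)/5.9161 = (0.3381, -0.5071, -0.5071, 0.3381, -0.5071).
r_{12} = q_1·a_2 = 2.0284.
u_2 = a_2 − 2.0284·q_1 = (-2.6857, -2.9714, 2.0286, -1.6857, -1.9714).
‖u_2‖ = 5.1851, so q_2 = (-0.5180, -0.5731, 0.3912, -0.3251, -0.3802).
r_{13} = q_1·a_3 = -3.5496; r_{23} = q_2·a_3 = -2.4686.
u_3 = a_3 + 3.5496·q_1 + 2.4686·q_2 = (0.9214, -1.2147, 0.1658, -0.6026, 1.2614).
‖u_3‖ = 2.0751, so q_3 = (0.4440, -0.5854, 0.0799, -0.2904, 0.6079).
r_{14} = q_1·a_4 = 0.6761; r_{24} = q_2·a_4 = 1.0855; r_{34} = q_3·a_4 = -3.8168.
u_4 = a_4 − 0.6761·q_1 − 1.0855·q_2 + 3.8168·q_3 = (-1.9716, -0.2692, -2.7769, -0.9840, 1.0758).
r_{44} = ‖u_4‖ = 3.7144.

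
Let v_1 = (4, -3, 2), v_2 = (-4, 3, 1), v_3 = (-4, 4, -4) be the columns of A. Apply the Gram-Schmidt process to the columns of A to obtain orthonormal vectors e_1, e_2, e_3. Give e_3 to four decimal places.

e_1 = v_1/‖v_1‖ = (4, -3, 2)/5.3852 = (0.7428, -0.5571, 0.3714).
r_{12} = e_1·v_2 = -4.2710.
u_2 = v_2 + 4.2710·e_1 = (-0.8276, 0.6207, 2.5862).
‖u_2‖ = 2.7854, so e_2 = (-0.2971, 0.2228, 0.9285).
r_{13} = e_1·v_3 = -6.6850; r_{23} = e_2·v_3 = -1.6341.
u_3 = v_3 + 6.6850·e_1 + 1.6341·e_2 = (0.4800, 0.6400, 0.0000).
‖u_3‖ = 0.8000, so e_3 = (0.6000, 0.8000, 0.0000).

e_3 = (0.6000, 0.8000, 0.0000)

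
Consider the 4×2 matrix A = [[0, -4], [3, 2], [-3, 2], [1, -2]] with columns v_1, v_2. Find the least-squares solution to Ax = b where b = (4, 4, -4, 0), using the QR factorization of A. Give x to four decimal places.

v_1 = (0, 3, -3, 1); ‖v_1‖ = 4.3589, so e_1 = (0.0000, 0.6882, -0.6882, 0.2294).
e_1·v_2 = 0.0000·(-4) + 0.6882·2 + (-0.6882)·2 + 0.2294·(-2) = -0.4588.
u_2 = v_2 + 0.4588·e_1 = (-4.0000, 2.3158, 1.6842, -1.8947).
‖u_2‖ = 5.2716, so e_2 = (-0.7588, 0.4393, 0.3195, -0.3594).
Qᵀb = (5.5060, -2.5559).
Back-substitute: x_2 = -2.5559/5.2716 = -0.4848.
x_1 = (5.5060 + 0.4588·(-0.4848))/4.3589 = 1.2121.

x = (1.2121, -0.4848)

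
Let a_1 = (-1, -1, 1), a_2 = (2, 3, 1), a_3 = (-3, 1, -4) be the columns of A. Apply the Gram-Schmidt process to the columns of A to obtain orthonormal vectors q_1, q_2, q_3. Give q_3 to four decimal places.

q_3 = (-0.7845, 0.5883, -0.1961)

a_1 = (-1, -1, 1); ‖a_1‖ = 1.7321, so q_1 = (-0.5774, -0.5774, 0.5774).
q_1·a_2 = (-0.5774)·2 + (-0.5774)·3 + 0.5774·1 = -2.3094.
u_2 = a_2 + 2.3094·q_1 = (0.6667, 1.6667, 2.3333).
‖u_2‖ = 2.9439, so q_2 = (0.2265, 0.5661, 0.7926).
q_1·a_3 = (-0.5774)·(-3) + (-0.5774)·1 + 0.5774·(-4) = -1.1547; q_2·a_3 = 0.2265·(-3) + 0.5661·1 + 0.7926·(-4) = -3.2836.
u_3 = a_3 + 1.1547·q_1 + 3.2836·q_2 = (-2.9231, 2.1923, -0.7308).
‖u_3‖ = 3.7262, so q_3 = (-0.7845, 0.5883, -0.1961).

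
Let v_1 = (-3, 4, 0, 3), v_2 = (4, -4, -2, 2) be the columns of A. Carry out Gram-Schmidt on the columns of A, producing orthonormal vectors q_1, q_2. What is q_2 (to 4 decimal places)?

v_1 = (-3, 4, 0, 3); ‖v_1‖ = 5.8310, so q_1 = (-0.5145, 0.6860, 0.0000, 0.5145).
q_1·v_2 = (-0.5145)·4 + 0.6860·(-4) + 0.0000·(-2) + 0.5145·2 = -3.7730.
u_2 = v_2 + 3.7730·q_1 = (2.0588, -1.4118, -2.0000, 3.9412).
‖u_2‖ = 5.0759, so q_2 = (0.4056, -0.2781, -0.3940, 0.7764).

q_2 = (0.4056, -0.2781, -0.3940, 0.7764)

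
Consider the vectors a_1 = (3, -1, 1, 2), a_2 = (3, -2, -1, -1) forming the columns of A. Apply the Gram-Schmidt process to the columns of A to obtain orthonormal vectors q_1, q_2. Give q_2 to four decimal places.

q_2 = (0.4273, -0.4477, -0.4680, -0.6308)

a_1 = (3, -1, 1, 2); ‖a_1‖ = 3.8730, so q_1 = (0.7746, -0.2582, 0.2582, 0.5164).
q_1·a_2 = 0.7746·3 + (-0.2582)·(-2) + 0.2582·(-1) + 0.5164·(-1) = 2.0656.
u_2 = a_2 − 2.0656·q_1 = (1.4000, -1.4667, -1.5333, -2.0667).
‖u_2‖ = 3.2762, so q_2 = (0.4273, -0.4477, -0.4680, -0.6308).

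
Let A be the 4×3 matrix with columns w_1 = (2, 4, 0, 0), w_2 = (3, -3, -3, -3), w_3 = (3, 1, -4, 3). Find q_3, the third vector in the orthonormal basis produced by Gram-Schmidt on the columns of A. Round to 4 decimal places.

q_3 = (0.1451, -0.0725, -0.5804, 0.7980)

w_1 = (2, 4, 0, 0); ‖w_1‖ = 4.4721, so q_1 = (0.4472, 0.8944, 0.0000, 0.0000).
q_1·w_2 = 0.4472·3 + 0.8944·(-3) + 0.0000·(-3) + 0.0000·(-3) = -1.3416.
u_2 = w_2 + 1.3416·q_1 = (3.6000, -1.8000, -3.0000, -3.0000).
‖u_2‖ = 5.8481, so q_2 = (0.6156, -0.3078, -0.5130, -0.5130).
q_1·w_3 = 0.4472·3 + 0.8944·1 + 0.0000·(-4) + 0.0000·3 = 2.2361; q_2·w_3 = 0.6156·3 + (-0.3078)·1 + (-0.5130)·(-4) + (-0.5130)·3 = 2.0520.
u_3 = w_3 − 2.2361·q_1 − 2.0520·q_2 = (0.7368, -0.3684, -2.9474, 4.0526).
‖u_3‖ = 5.0783, so q_3 = (0.1451, -0.0725, -0.5804, 0.7980).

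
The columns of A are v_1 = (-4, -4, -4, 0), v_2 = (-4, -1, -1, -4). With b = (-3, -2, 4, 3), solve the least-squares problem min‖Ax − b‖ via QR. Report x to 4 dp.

x = (0.1742, -0.1818)

e_1 = v_1/‖v_1‖ = (-4, -4, -4, 0)/6.9282 = (-0.5774, -0.5774, -0.5774, 0.0000).
r_{12} = e_1·v_2 = 3.4641.
u_2 = v_2 − 3.4641·e_1 = (-2.0000, 1.0000, 1.0000, -4.0000).
‖u_2‖ = 4.6904, so e_2 = (-0.4264, 0.2132, 0.2132, -0.8528).
Qᵀb = (0.5774, -0.8528).
Back-substitute: x_2 = -0.8528/4.6904 = -0.1818.
x_1 = (0.5774 − 3.4641·(-0.1818))/6.9282 = 0.1742.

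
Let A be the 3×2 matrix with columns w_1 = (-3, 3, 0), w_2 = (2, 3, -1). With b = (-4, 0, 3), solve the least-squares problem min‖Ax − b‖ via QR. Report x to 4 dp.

x = (0.8272, -0.9630)

w_1 = (-3, 3, 0); ‖w_1‖ = 4.2426, so e_1 = (-0.7071, 0.7071, 0.0000).
e_1·w_2 = (-0.7071)·2 + 0.7071·3 + 0.0000·(-1) = 0.7071.
u_2 = w_2 − 0.7071·e_1 = (2.5000, 2.5000, -1.0000).
‖u_2‖ = 3.6742, so e_2 = (0.6804, 0.6804, -0.2722).
Qᵀb = (2.8284, -3.5382).
Back-substitute: x_2 = -3.5382/3.6742 = -0.9630.
x_1 = (2.8284 − 0.7071·(-0.9630))/4.2426 = 0.8272.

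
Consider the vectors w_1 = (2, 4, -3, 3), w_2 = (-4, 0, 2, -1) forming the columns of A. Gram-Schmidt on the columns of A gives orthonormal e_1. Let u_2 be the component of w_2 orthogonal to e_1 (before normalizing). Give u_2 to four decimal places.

e_1 = w_1/‖w_1‖ = (2, 4, -3, 3)/6.1644 = (0.3244, 0.6489, -0.4867, 0.4867).
r_{12} = e_1·w_2 = -2.7578.
u_2 = w_2 + 2.7578·e_1 = (-3.1053, 1.7895, 0.6579, 0.3421).

u_2 = (-3.1053, 1.7895, 0.6579, 0.3421)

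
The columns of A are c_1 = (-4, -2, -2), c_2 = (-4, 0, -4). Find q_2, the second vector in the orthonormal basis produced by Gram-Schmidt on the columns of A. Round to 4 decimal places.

q_2 = (0.0000, 0.7071, -0.7071)

c_1 = (-4, -2, -2); ‖c_1‖ = 4.8990, so q_1 = (-0.8165, -0.4082, -0.4082).
q_1·c_2 = (-0.8165)·(-4) + (-0.4082)·0 + (-0.4082)·(-4) = 4.8990.
u_2 = c_2 − 4.8990·q_1 = (0.0000, 2.0000, -2.0000).
‖u_2‖ = 2.8284, so q_2 = (0.0000, 0.7071, -0.7071).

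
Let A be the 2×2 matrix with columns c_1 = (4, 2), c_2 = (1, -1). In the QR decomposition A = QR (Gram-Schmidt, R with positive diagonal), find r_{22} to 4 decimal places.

r_{22} = 1.3416

c_1 = (4, 2); ‖c_1‖ = 4.4721, so e_1 = (0.8944, 0.4472).
e_1·c_2 = 0.8944·1 + 0.4472·(-1) = 0.4472.
u_2 = c_2 − 0.4472·e_1 = (0.6000, -1.2000).
r_{22} = ‖u_2‖ = 1.3416.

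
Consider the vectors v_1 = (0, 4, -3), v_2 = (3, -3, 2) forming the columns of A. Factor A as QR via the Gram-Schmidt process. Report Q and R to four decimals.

Q = [[0.0000, 0.9978], [0.8000, -0.0399], [-0.6000, -0.0532]], R = [[5.0000, -3.6000], [0.0000, 3.0067]]

v_1 = (0, 4, -3); ‖v_1‖ = 5.0000, so e_1 = (0.0000, 0.8000, -0.6000).
e_1·v_2 = 0.0000·3 + 0.8000·(-3) + (-0.6000)·2 = -3.6000.
u_2 = v_2 + 3.6000·e_1 = (3.0000, -0.1200, -0.1600).
‖u_2‖ = 3.0067, so e_2 = (0.9978, -0.0399, -0.0532).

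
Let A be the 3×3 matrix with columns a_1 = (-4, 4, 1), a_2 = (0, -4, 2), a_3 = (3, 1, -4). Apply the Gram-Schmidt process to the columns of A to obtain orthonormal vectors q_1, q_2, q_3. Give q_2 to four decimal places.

q_2 = (-0.4526, -0.6142, 0.6465)

a_1 = (-4, 4, 1); ‖a_1‖ = 5.7446, so q_1 = (-0.6963, 0.6963, 0.1741).
q_1·a_2 = (-0.6963)·0 + 0.6963·(-4) + 0.1741·2 = -2.4371.
u_2 = a_2 + 2.4371·q_1 = (-1.6970, -2.3030, 2.4242).
‖u_2‖ = 3.7497, so q_2 = (-0.4526, -0.6142, 0.6465).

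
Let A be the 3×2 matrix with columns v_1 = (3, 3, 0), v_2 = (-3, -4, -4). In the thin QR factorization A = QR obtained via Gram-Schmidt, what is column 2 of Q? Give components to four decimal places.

v_1 = (3, 3, 0); ‖v_1‖ = 4.2426, so q_1 = (0.7071, 0.7071, 0.0000).
q_1·v_2 = 0.7071·(-3) + 0.7071·(-4) + 0.0000·(-4) = -4.9497.
u_2 = v_2 + 4.9497·q_1 = (0.5000, -0.5000, -4.0000).
‖u_2‖ = 4.0620, so q_2 = (0.1231, -0.1231, -0.9847).

q_2 = (0.1231, -0.1231, -0.9847)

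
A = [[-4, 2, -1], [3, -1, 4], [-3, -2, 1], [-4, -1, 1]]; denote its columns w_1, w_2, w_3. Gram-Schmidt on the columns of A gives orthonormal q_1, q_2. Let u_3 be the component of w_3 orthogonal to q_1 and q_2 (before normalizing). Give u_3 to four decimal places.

u_3 = (1.4168, 2.6293, -0.2806, 0.7655)

w_1 = (-4, 3, -3, -4); ‖w_1‖ = 7.0711, so q_1 = (-0.5657, 0.4243, -0.4243, -0.5657).
q_1·w_2 = (-0.5657)·2 + 0.4243·(-1) + (-0.4243)·(-2) + (-0.5657)·(-1) = -0.1414.
u_2 = w_2 + 0.1414·q_1 = (1.9200, -0.9400, -2.0600, -1.0800).
‖u_2‖ = 3.1591, so q_2 = (0.6078, -0.2976, -0.6521, -0.3419).
q_1·w_3 = (-0.5657)·(-1) + 0.4243·4 + (-0.4243)·1 + (-0.5657)·1 = 1.2728; q_2·w_3 = 0.6078·(-1) + (-0.2976)·4 + (-0.6521)·1 + (-0.3419)·1 = -2.7919.
u_3 = w_3 − 1.2728·q_1 + 2.7919·q_2 = (1.4168, 2.6293, -0.2806, 0.7655).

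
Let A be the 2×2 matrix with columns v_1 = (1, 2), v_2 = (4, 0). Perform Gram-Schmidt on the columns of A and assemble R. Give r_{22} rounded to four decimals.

v_1 = (1, 2); ‖v_1‖ = 2.2361, so e_1 = (0.4472, 0.8944).
e_1·v_2 = 0.4472·4 + 0.8944·0 = 1.7889.
u_2 = v_2 − 1.7889·e_1 = (3.2000, -1.6000).
r_{22} = ‖u_2‖ = 3.5777.

r_{22} = 3.5777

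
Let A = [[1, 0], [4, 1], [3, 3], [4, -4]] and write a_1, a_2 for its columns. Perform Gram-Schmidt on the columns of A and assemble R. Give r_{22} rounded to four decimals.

r_{22} = 5.0780

q_1 = a_1/‖a_1‖ = (1, 4, 3, 4)/6.4807 = (0.1543, 0.6172, 0.4629, 0.6172).
r_{12} = q_1·a_2 = -0.4629.
u_2 = a_2 + 0.4629·q_1 = (0.0714, 1.2857, 3.2143, -3.7143).
r_{22} = ‖u_2‖ = 5.0780.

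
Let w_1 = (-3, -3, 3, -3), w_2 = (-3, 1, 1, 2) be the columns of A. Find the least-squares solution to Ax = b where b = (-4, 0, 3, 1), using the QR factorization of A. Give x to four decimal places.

w_1 = (-3, -3, 3, -3); ‖w_1‖ = 6.0000, so q_1 = (-0.5000, -0.5000, 0.5000, -0.5000).
q_1·w_2 = (-0.5000)·(-3) + (-0.5000)·1 + 0.5000·1 + (-0.5000)·2 = 0.5000.
u_2 = w_2 − 0.5000·q_1 = (-2.7500, 1.2500, 0.7500, 2.2500).
‖u_2‖ = 3.8406, so q_2 = (-0.7160, 0.3255, 0.1953, 0.5859).
Qᵀb = (3.0000, 4.0359).
Back-substitute: x_2 = 4.0359/3.8406 = 1.0508.
x_1 = (3.0000 − 0.5000·1.0508)/6.0000 = 0.4124.

x = (0.4124, 1.0508)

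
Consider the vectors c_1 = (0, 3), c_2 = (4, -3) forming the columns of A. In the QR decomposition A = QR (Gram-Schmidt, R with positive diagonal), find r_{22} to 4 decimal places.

r_{22} = 4.0000

c_1 = (0, 3); ‖c_1‖ = 3.0000, so q_1 = (0.0000, 1.0000).
q_1·c_2 = 0.0000·4 + 1.0000·(-3) = -3.0000.
u_2 = c_2 + 3.0000·q_1 = (4.0000, 0.0000).
r_{22} = ‖u_2‖ = 4.0000.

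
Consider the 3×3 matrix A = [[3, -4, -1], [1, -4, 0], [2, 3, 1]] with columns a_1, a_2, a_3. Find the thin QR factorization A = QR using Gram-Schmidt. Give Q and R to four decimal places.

Q = [[0.8018, -0.3192, -0.5052], [0.2673, -0.5647, 0.7808], [0.5345, 0.7611, 0.3675]], R = [[3.7417, -2.6726, -0.2673], [0.0000, 5.8187, 1.0803], [0.0000, 0.0000, 0.8727]]

a_1 = (3, 1, 2); ‖a_1‖ = 3.7417, so e_1 = (0.8018, 0.2673, 0.5345).
e_1·a_2 = 0.8018·(-4) + 0.2673·(-4) + 0.5345·3 = -2.6726.
u_2 = a_2 + 2.6726·e_1 = (-1.8571, -3.2857, 4.4286).
‖u_2‖ = 5.8187, so e_2 = (-0.3192, -0.5647, 0.7611).
e_1·a_3 = 0.8018·(-1) + 0.2673·0 + 0.5345·1 = -0.2673; e_2·a_3 = (-0.3192)·(-1) + (-0.5647)·0 + 0.7611·1 = 1.0803.
u_3 = a_3 + 0.2673·e_1 − 1.0803·e_2 = (-0.4409, 0.6814, 0.3207).
‖u_3‖ = 0.8727, so e_3 = (-0.5052, 0.7808, 0.3675).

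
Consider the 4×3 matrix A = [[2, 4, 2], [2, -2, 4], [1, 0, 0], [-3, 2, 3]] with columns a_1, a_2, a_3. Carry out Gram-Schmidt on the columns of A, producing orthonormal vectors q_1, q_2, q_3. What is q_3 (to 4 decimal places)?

a_1 = (2, 2, 1, -3); ‖a_1‖ = 4.2426, so q_1 = (0.4714, 0.4714, 0.2357, -0.7071).
q_1·a_2 = 0.4714·4 + 0.4714·(-2) + 0.2357·0 + (-0.7071)·2 = -0.4714.
u_2 = a_2 + 0.4714·q_1 = (4.2222, -1.7778, 0.1111, 1.6667).
‖u_2‖ = 4.8762, so q_2 = (0.8659, -0.3646, 0.0228, 0.3418).
q_1·a_3 = 0.4714·2 + 0.4714·4 + 0.2357·0 + (-0.7071)·3 = 0.7071; q_2·a_3 = 0.8659·2 + (-0.3646)·4 + 0.0228·0 + 0.3418·3 = 1.2988.
u_3 = a_3 − 0.7071·q_1 − 1.2988·q_2 = (0.5421, 4.1402, -0.1963, 3.0561).
‖u_3‖ = 5.1781, so q_3 = (0.1047, 0.7996, -0.0379, 0.5902).

q_3 = (0.1047, 0.7996, -0.0379, 0.5902)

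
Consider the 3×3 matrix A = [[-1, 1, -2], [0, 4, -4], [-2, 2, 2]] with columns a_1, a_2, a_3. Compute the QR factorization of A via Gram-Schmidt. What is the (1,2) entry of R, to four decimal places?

a_1 = (-1, 0, -2); ‖a_1‖ = 2.2361, so q_1 = (-0.4472, 0.0000, -0.8944).
r_{12} = q_1·a_2 = -2.2361.

r_{12} = -2.2361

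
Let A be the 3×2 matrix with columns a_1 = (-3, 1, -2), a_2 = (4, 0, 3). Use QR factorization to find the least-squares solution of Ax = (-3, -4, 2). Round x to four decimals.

q_1 = a_1/‖a_1‖ = (-3, 1, -2)/3.7417 = (-0.8018, 0.2673, -0.5345).
r_{12} = q_1·a_2 = -4.8107.
u_2 = a_2 + 4.8107·q_1 = (0.1429, 1.2857, 0.4286).
‖u_2‖ = 1.3628, so q_2 = (0.1048, 0.9435, 0.3145).
Qᵀb = (0.2673, -3.4593).
Back-substitute: x_2 = -3.4593/1.3628 = -2.5385.
x_1 = (0.2673 + 4.8107·(-2.5385))/3.7417 = -3.1923.

x = (-3.1923, -2.5385)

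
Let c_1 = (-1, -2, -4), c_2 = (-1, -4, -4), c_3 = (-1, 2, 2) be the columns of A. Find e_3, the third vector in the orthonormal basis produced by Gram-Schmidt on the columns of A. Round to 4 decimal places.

c_1 = (-1, -2, -4); ‖c_1‖ = 4.5826, so e_1 = (-0.2182, -0.4364, -0.8729).
e_1·c_2 = (-0.2182)·(-1) + (-0.4364)·(-4) + (-0.8729)·(-4) = 5.4554.
u_2 = c_2 − 5.4554·e_1 = (0.1905, -1.6190, 0.7619).
‖u_2‖ = 1.7995, so e_2 = (0.1059, -0.8997, 0.4234).
e_1·c_3 = (-0.2182)·(-1) + (-0.4364)·2 + (-0.8729)·2 = -2.4004; e_2·c_3 = 0.1059·(-1) + (-0.8997)·2 + 0.4234·2 = -1.0585.
u_3 = c_3 + 2.4004·e_1 + 1.0585·e_2 = (-1.4118, 0.0000, 0.3529).
‖u_3‖ = 1.4552, so e_3 = (-0.9701, 0.0000, 0.2425).

e_3 = (-0.9701, 0.0000, 0.2425)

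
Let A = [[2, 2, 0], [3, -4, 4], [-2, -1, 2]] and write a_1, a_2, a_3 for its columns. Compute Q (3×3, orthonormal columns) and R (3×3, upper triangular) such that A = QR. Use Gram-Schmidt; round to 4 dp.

a_1 = (2, 3, -2); ‖a_1‖ = 4.1231, so e_1 = (0.4851, 0.7276, -0.4851).
e_1·a_2 = 0.4851·2 + 0.7276·(-4) + (-0.4851)·(-1) = -1.4552.
u_2 = a_2 + 1.4552·e_1 = (2.7059, -2.9412, -1.7059).
‖u_2‖ = 4.3454, so e_2 = (0.6227, -0.6769, -0.3926).
e_1·a_3 = 0.4851·0 + 0.7276·4 + (-0.4851)·2 = 1.9403; e_2·a_3 = 0.6227·0 + (-0.6769)·4 + (-0.3926)·2 = -3.4926.
u_3 = a_3 − 1.9403·e_1 + 3.4926·e_2 = (1.2336, 0.2243, 1.5701).
‖u_3‖ = 2.0093, so e_3 = (0.6140, 0.1116, 0.7814).

Q = [[0.4851, 0.6227, 0.6140], [0.7276, -0.6769, 0.1116], [-0.4851, -0.3926, 0.7814]], R = [[4.1231, -1.4552, 1.9403], [0.0000, 4.3454, -3.4926], [0.0000, 0.0000, 2.0093]]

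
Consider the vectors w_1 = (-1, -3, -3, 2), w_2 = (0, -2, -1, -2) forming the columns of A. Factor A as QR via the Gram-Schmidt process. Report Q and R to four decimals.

Q = [[-0.2085, 0.0773], [-0.6255, -0.4791], [-0.6255, -0.1236], [0.4170, -0.8655]], R = [[4.7958, 1.0426], [0.0000, 2.8130]]

w_1 = (-1, -3, -3, 2); ‖w_1‖ = 4.7958, so q_1 = (-0.2085, -0.6255, -0.6255, 0.4170).
q_1·w_2 = (-0.2085)·0 + (-0.6255)·(-2) + (-0.6255)·(-1) + 0.4170·(-2) = 1.0426.
u_2 = w_2 − 1.0426·q_1 = (0.2174, -1.3478, -0.3478, -2.4348).
‖u_2‖ = 2.8130, so q_2 = (0.0773, -0.4791, -0.1236, -0.8655).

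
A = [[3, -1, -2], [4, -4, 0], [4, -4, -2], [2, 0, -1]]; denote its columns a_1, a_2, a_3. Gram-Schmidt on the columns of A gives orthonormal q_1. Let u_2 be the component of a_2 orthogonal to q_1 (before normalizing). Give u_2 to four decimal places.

q_1 = a_1/‖a_1‖ = (3, 4, 4, 2)/6.7082 = (0.4472, 0.5963, 0.5963, 0.2981).
r_{12} = q_1·a_2 = -5.2175.
u_2 = a_2 + 5.2175·q_1 = (1.3333, -0.8889, -0.8889, 1.5556).

u_2 = (1.3333, -0.8889, -0.8889, 1.5556)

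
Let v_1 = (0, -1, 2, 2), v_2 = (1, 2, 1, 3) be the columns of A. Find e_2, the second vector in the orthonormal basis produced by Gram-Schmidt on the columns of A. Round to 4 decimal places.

e_2 = (0.3015, 0.8040, -0.1005, 0.5025)

e_1 = v_1/‖v_1‖ = (0, -1, 2, 2)/3.0000 = (0.0000, -0.3333, 0.6667, 0.6667).
r_{12} = e_1·v_2 = 2.0000.
u_2 = v_2 − 2.0000·e_1 = (1.0000, 2.6667, -0.3333, 1.6667).
‖u_2‖ = 3.3166, so e_2 = (0.3015, 0.8040, -0.1005, 0.5025).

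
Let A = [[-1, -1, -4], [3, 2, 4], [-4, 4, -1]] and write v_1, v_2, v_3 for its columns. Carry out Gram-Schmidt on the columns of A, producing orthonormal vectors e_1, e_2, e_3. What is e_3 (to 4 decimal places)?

v_1 = (-1, 3, -4); ‖v_1‖ = 5.0990, so e_1 = (-0.1961, 0.5883, -0.7845).
e_1·v_2 = (-0.1961)·(-1) + 0.5883·2 + (-0.7845)·4 = -1.7650.
u_2 = v_2 + 1.7650·e_1 = (-1.3462, 3.0385, 2.6154).
‖u_2‖ = 4.2290, so e_2 = (-0.3183, 0.7185, 0.6184).
e_1·v_3 = (-0.1961)·(-4) + 0.5883·4 + (-0.7845)·(-1) = 3.9223; e_2·v_3 = (-0.3183)·(-4) + 0.7185·4 + 0.6184·(-1) = 3.5287.
u_3 = v_3 − 3.9223·e_1 − 3.5287·e_2 = (-2.1075, -0.8430, -0.1054).
‖u_3‖ = 2.2723, so e_3 = (-0.9275, -0.3710, -0.0464).

e_3 = (-0.9275, -0.3710, -0.0464)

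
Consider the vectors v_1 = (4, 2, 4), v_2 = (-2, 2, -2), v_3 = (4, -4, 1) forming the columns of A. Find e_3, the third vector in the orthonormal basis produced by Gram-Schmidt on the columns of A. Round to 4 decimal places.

e_3 = (0.7071, 0.0000, -0.7071)

v_1 = (4, 2, 4); ‖v_1‖ = 6.0000, so e_1 = (0.6667, 0.3333, 0.6667).
e_1·v_2 = 0.6667·(-2) + 0.3333·2 + 0.6667·(-2) = -2.0000.
u_2 = v_2 + 2.0000·e_1 = (-0.6667, 2.6667, -0.6667).
‖u_2‖ = 2.8284, so e_2 = (-0.2357, 0.9428, -0.2357).
e_1·v_3 = 0.6667·4 + 0.3333·(-4) + 0.6667·1 = 2.0000; e_2·v_3 = (-0.2357)·4 + 0.9428·(-4) + (-0.2357)·1 = -4.9497.
u_3 = v_3 − 2.0000·e_1 + 4.9497·e_2 = (1.5000, 0.0000, -1.5000).
‖u_3‖ = 2.1213, so e_3 = (0.7071, 0.0000, -0.7071).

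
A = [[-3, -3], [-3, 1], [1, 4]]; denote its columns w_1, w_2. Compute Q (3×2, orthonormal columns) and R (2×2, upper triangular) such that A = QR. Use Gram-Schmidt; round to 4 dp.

Q = [[-0.6882, -0.3121], [-0.6882, 0.5663], [0.2294, 0.7628]], R = [[4.3589, 2.2942], [0.0000, 4.5538]]

w_1 = (-3, -3, 1); ‖w_1‖ = 4.3589, so q_1 = (-0.6882, -0.6882, 0.2294).
q_1·w_2 = (-0.6882)·(-3) + (-0.6882)·1 + 0.2294·4 = 2.2942.
u_2 = w_2 − 2.2942·q_1 = (-1.4211, 2.5789, 3.4737).
‖u_2‖ = 4.5538, so q_2 = (-0.3121, 0.5663, 0.7628).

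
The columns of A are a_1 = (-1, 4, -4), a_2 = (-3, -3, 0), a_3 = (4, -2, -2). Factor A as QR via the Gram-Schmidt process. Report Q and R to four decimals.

Q = [[-0.1741, -0.8301, 0.5298], [0.6963, -0.4842, -0.5298], [-0.6963, -0.2767, -0.6623]], R = [[5.7446, -1.5667, -0.6963], [0.0000, 3.9428, -1.7985], [0.0000, 0.0000, 4.5034]]

a_1 = (-1, 4, -4); ‖a_1‖ = 5.7446, so q_1 = (-0.1741, 0.6963, -0.6963).
q_1·a_2 = (-0.1741)·(-3) + 0.6963·(-3) + (-0.6963)·0 = -1.5667.
u_2 = a_2 + 1.5667·q_1 = (-3.2727, -1.9091, -1.0909).
‖u_2‖ = 3.9428, so q_2 = (-0.8301, -0.4842, -0.2767).
q_1·a_3 = (-0.1741)·4 + 0.6963·(-2) + (-0.6963)·(-2) = -0.6963; q_2·a_3 = (-0.8301)·4 + (-0.4842)·(-2) + (-0.2767)·(-2) = -1.7985.
u_3 = a_3 + 0.6963·q_1 + 1.7985·q_2 = (2.3860, -2.3860, -2.9825).
‖u_3‖ = 4.5034, so q_3 = (0.5298, -0.5298, -0.6623).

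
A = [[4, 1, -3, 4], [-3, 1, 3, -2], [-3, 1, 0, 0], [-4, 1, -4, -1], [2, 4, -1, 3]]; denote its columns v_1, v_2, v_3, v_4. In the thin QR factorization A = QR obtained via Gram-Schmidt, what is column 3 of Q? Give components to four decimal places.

v_1 = (4, -3, -3, -4, 2); ‖v_1‖ = 7.3485, so e_1 = (0.5443, -0.4082, -0.4082, -0.5443, 0.2722).
e_1·v_2 = 0.5443·1 + (-0.4082)·1 + (-0.4082)·1 + (-0.5443)·1 + 0.2722·4 = 0.2722.
u_2 = v_2 − 0.2722·e_1 = (0.8519, 1.1111, 1.1111, 1.1481, 3.9259).
‖u_2‖ = 4.4638, so e_2 = (0.1908, 0.2489, 0.2489, 0.2572, 0.8795).
e_1·v_3 = 0.5443·(-3) + (-0.4082)·3 + (-0.4082)·0 + (-0.5443)·(-4) + 0.2722·(-1) = -0.9526; e_2·v_3 = 0.1908·(-3) + 0.2489·3 + 0.2489·0 + 0.2572·(-4) + 0.8795·(-1) = -1.7341.
u_3 = v_3 + 0.9526·e_1 + 1.7341·e_2 = (-2.1506, 3.0428, 0.0428, -4.0725, 0.7844).
‖u_3‖ = 5.5754, so e_3 = (-0.3857, 0.5457, 0.0077, -0.7304, 0.1407).

e_3 = (-0.3857, 0.5457, 0.0077, -0.7304, 0.1407)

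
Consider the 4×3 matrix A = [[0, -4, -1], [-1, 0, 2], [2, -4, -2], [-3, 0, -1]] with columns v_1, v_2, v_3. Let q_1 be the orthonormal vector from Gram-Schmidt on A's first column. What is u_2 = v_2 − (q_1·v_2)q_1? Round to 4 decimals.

u_2 = (-4.0000, -0.5714, -2.8571, -1.7143)

q_1 = v_1/‖v_1‖ = (0, -1, 2, -3)/3.7417 = (0.0000, -0.2673, 0.5345, -0.8018).
r_{12} = q_1·v_2 = -2.1381.
u_2 = v_2 + 2.1381·q_1 = (-4.0000, -0.5714, -2.8571, -1.7143).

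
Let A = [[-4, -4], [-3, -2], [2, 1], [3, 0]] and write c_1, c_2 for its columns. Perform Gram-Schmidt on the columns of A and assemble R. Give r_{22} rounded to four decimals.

c_1 = (-4, -3, 2, 3); ‖c_1‖ = 6.1644, so q_1 = (-0.6489, -0.4867, 0.3244, 0.4867).
q_1·c_2 = (-0.6489)·(-4) + (-0.4867)·(-2) + 0.3244·1 + 0.4867·0 = 3.8933.
u_2 = c_2 − 3.8933·q_1 = (-1.4737, -0.1053, -0.2632, -1.8947).
r_{22} = ‖u_2‖ = 2.4170.

r_{22} = 2.4170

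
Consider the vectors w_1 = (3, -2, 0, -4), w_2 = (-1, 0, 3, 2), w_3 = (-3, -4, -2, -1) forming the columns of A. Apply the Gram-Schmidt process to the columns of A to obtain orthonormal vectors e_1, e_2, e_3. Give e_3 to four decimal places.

e_3 = (-0.6135, -0.7708, -0.1547, -0.0747)

w_1 = (3, -2, 0, -4); ‖w_1‖ = 5.3852, so e_1 = (0.5571, -0.3714, 0.0000, -0.7428).
e_1·w_2 = 0.5571·(-1) + (-0.3714)·0 + 0.0000·3 + (-0.7428)·2 = -2.0426.
u_2 = w_2 + 2.0426·e_1 = (0.1379, -0.7586, 3.0000, 0.4828).
‖u_2‖ = 3.1349, so e_2 = (0.0440, -0.2420, 0.9570, 0.1540).
e_1·w_3 = 0.5571·(-3) + (-0.3714)·(-4) + 0.0000·(-2) + (-0.7428)·(-1) = 0.5571; e_2·w_3 = 0.0440·(-3) + (-0.2420)·(-4) + 0.9570·(-2) + 0.1540·(-1) = -1.2320.
u_3 = w_3 − 0.5571·e_1 + 1.2320·e_2 = (-3.2561, -4.0912, -0.8211, -0.3965).
‖u_3‖ = 5.3077, so e_3 = (-0.6135, -0.7708, -0.1547, -0.0747).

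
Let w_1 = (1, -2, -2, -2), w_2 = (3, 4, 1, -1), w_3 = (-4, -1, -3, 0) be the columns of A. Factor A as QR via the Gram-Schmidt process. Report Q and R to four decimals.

w_1 = (1, -2, -2, -2); ‖w_1‖ = 3.6056, so e_1 = (0.2774, -0.5547, -0.5547, -0.5547).
e_1·w_2 = 0.2774·3 + (-0.5547)·4 + (-0.5547)·1 + (-0.5547)·(-1) = -1.3868.
u_2 = w_2 + 1.3868·e_1 = (3.3846, 3.2308, 0.2308, -1.7692).
‖u_2‖ = 5.0077, so e_2 = (0.6759, 0.6452, 0.0461, -0.3533).
e_1·w_3 = 0.2774·(-4) + (-0.5547)·(-1) + (-0.5547)·(-3) + (-0.5547)·0 = 1.1094; e_2·w_3 = 0.6759·(-4) + 0.6452·(-1) + 0.0461·(-3) + (-0.3533)·0 = -3.4869.
u_3 = w_3 − 1.1094·e_1 + 3.4869·e_2 = (-1.9509, 1.8650, -2.2239, -0.6166).
‖u_3‖ = 3.5511, so e_3 = (-0.5494, 0.5252, -0.6263, -0.1736).

Q = [[0.2774, 0.6759, -0.5494], [-0.5547, 0.6452, 0.5252], [-0.5547, 0.0461, -0.6263], [-0.5547, -0.3533, -0.1736]], R = [[3.6056, -1.3868, 1.1094], [0.0000, 5.0077, -3.4869], [0.0000, 0.0000, 3.5511]]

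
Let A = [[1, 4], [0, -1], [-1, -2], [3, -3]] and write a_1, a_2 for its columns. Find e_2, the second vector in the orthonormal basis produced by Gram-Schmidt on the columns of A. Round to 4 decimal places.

e_2 = (0.7909, -0.1851, -0.4207, -0.4039)

e_1 = a_1/‖a_1‖ = (1, 0, -1, 3)/3.3166 = (0.3015, 0.0000, -0.3015, 0.9045).
r_{12} = e_1·a_2 = -0.9045.
u_2 = a_2 + 0.9045·e_1 = (4.2727, -1.0000, -2.2727, -2.1818).
‖u_2‖ = 5.4020, so e_2 = (0.7909, -0.1851, -0.4207, -0.4039).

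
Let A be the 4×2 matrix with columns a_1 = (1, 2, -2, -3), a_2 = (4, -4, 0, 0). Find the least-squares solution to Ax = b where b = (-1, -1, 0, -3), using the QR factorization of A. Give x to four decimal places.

a_1 = (1, 2, -2, -3); ‖a_1‖ = 4.2426, so e_1 = (0.2357, 0.4714, -0.4714, -0.7071).
e_1·a_2 = 0.2357·4 + 0.4714·(-4) + (-0.4714)·0 + (-0.7071)·0 = -0.9428.
u_2 = a_2 + 0.9428·e_1 = (4.2222, -3.5556, -0.4444, -0.6667).
‖u_2‖ = 5.5777, so e_2 = (0.7570, -0.6375, -0.0797, -0.1195).
Qᵀb = (1.4142, 0.2390).
Back-substitute: x_2 = 0.2390/5.5777 = 0.0429.
x_1 = (1.4142 + 0.9428·0.0429)/4.2426 = 0.3429.

x = (0.3429, 0.0429)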